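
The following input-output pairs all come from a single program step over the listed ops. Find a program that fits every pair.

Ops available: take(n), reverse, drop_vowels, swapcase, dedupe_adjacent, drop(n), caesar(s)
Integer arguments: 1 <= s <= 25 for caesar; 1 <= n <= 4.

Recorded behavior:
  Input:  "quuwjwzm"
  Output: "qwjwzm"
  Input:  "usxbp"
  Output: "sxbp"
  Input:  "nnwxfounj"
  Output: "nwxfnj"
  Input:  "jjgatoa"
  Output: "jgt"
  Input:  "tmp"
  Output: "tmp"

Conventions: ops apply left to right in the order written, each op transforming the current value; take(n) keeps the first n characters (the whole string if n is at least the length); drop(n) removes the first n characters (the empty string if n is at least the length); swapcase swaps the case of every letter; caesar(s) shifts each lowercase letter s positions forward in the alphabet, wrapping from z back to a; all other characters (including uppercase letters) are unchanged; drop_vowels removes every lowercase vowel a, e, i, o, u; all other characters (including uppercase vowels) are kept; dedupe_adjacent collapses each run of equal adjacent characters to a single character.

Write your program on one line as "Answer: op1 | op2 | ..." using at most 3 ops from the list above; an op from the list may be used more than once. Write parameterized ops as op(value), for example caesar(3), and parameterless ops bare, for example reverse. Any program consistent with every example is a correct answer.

dedupe_adjacent | drop_vowels

Check, running the answer program on each example:
  "quuwjwzm" -> "quwjwzm" -> "qwjwzm"
  "usxbp" -> "usxbp" -> "sxbp"
  "nnwxfounj" -> "nwxfounj" -> "nwxfnj"
  "jjgatoa" -> "jgatoa" -> "jgt"
  "tmp" -> "tmp" -> "tmp"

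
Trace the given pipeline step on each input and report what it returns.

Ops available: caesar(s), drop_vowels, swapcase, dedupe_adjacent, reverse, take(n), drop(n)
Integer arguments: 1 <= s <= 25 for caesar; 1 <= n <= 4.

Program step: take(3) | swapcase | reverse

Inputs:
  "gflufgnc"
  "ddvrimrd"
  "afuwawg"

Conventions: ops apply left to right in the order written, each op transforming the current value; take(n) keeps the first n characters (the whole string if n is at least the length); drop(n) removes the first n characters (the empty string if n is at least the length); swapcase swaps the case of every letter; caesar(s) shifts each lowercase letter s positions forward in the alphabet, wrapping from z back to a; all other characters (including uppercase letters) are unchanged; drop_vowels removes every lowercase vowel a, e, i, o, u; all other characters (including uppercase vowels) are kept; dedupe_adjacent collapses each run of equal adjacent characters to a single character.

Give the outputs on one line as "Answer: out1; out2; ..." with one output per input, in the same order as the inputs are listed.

Execution, op by op:
  "gflufgnc" -> "gfl" -> "GFL" -> "LFG"
  "ddvrimrd" -> "ddv" -> "DDV" -> "VDD"
  "afuwawg" -> "afu" -> "AFU" -> "UFA"

"LFG"; "VDD"; "UFA"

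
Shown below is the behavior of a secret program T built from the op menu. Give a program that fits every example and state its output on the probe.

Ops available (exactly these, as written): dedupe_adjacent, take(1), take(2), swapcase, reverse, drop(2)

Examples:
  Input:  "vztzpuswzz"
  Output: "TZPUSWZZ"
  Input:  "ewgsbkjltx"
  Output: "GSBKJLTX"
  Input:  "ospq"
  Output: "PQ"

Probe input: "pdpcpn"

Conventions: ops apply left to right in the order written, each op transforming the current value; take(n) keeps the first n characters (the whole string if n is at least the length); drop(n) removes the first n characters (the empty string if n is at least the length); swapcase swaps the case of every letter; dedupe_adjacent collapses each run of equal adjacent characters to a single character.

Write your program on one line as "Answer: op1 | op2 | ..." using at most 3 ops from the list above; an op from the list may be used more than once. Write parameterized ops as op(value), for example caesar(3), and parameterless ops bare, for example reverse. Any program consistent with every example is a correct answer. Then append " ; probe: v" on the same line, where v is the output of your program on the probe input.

swapcase | drop(2) ; probe: "PCPN"

Check, running the answer program on each example:
  "vztzpuswzz" -> "VZTZPUSWZZ" -> "TZPUSWZZ"
  "ewgsbkjltx" -> "EWGSBKJLTX" -> "GSBKJLTX"
  "ospq" -> "OSPQ" -> "PQ"
  probe: "pdpcpn" -> "PDPCPN" -> "PCPN"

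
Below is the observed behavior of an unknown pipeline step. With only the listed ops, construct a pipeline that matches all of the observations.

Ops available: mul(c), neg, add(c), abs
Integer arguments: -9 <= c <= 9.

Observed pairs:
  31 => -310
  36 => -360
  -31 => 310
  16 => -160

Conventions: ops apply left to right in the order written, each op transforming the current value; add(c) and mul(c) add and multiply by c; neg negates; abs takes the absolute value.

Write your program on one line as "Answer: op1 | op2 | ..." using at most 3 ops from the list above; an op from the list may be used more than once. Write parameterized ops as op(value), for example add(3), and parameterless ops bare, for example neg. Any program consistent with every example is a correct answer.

mul(-5) | mul(2)

Check, running the answer program on each example:
  31 -> -155 -> -310
  36 -> -180 -> -360
  -31 -> 155 -> 310
  16 -> -80 -> -160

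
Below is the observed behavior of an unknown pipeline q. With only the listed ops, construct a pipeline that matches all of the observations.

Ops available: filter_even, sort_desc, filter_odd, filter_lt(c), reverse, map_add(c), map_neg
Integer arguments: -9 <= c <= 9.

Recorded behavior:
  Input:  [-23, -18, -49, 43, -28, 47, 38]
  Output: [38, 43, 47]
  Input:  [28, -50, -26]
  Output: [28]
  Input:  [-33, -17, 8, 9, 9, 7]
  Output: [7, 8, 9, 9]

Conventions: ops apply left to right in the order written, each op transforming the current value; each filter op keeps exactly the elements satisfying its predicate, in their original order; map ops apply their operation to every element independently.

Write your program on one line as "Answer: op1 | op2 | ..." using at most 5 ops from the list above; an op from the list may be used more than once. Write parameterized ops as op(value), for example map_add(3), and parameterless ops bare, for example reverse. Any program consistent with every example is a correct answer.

map_neg | sort_desc | filter_lt(-5) | map_neg

Check, running the answer program on each example:
  [-23, -18, -49, 43, -28, 47, 38] -> [23, 18, 49, -43, 28, -47, -38] -> [49, 28, 23, 18, -38, -43, -47] -> [-38, -43, -47] -> [38, 43, 47]
  [28, -50, -26] -> [-28, 50, 26] -> [50, 26, -28] -> [-28] -> [28]
  [-33, -17, 8, 9, 9, 7] -> [33, 17, -8, -9, -9, -7] -> [33, 17, -7, -8, -9, -9] -> [-7, -8, -9, -9] -> [7, 8, 9, 9]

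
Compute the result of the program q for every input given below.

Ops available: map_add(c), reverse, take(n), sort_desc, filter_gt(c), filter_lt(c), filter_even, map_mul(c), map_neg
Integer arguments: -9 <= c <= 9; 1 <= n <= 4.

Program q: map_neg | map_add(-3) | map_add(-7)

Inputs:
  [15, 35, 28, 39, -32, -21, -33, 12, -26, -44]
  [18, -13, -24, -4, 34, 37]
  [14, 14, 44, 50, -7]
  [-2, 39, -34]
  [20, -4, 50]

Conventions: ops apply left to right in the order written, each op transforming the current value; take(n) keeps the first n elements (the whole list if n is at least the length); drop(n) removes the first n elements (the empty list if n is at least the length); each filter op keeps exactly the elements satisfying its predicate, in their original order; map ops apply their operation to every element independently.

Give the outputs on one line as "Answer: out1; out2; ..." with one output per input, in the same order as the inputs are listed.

[-25, -45, -38, -49, 22, 11, 23, -22, 16, 34]; [-28, 3, 14, -6, -44, -47]; [-24, -24, -54, -60, -3]; [-8, -49, 24]; [-30, -6, -60]

Execution, op by op:
  [15, 35, 28, 39, -32, -21, -33, 12, -26, -44] -> [-15, -35, -28, -39, 32, 21, 33, -12, 26, 44] -> [-18, -38, -31, -42, 29, 18, 30, -15, 23, 41] -> [-25, -45, -38, -49, 22, 11, 23, -22, 16, 34]
  [18, -13, -24, -4, 34, 37] -> [-18, 13, 24, 4, -34, -37] -> [-21, 10, 21, 1, -37, -40] -> [-28, 3, 14, -6, -44, -47]
  [14, 14, 44, 50, -7] -> [-14, -14, -44, -50, 7] -> [-17, -17, -47, -53, 4] -> [-24, -24, -54, -60, -3]
  [-2, 39, -34] -> [2, -39, 34] -> [-1, -42, 31] -> [-8, -49, 24]
  [20, -4, 50] -> [-20, 4, -50] -> [-23, 1, -53] -> [-30, -6, -60]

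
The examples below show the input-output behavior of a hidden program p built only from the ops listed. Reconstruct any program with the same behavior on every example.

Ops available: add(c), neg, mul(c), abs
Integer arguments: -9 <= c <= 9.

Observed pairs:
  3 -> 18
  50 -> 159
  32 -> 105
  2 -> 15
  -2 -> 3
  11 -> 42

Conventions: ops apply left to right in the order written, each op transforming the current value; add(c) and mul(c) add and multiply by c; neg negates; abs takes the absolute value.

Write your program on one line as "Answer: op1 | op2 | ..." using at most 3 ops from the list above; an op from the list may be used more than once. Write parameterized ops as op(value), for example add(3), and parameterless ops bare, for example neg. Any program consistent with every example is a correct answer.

mul(-3) | add(-9) | abs

Check, running the answer program on each example:
  3 -> -9 -> -18 -> 18
  50 -> -150 -> -159 -> 159
  32 -> -96 -> -105 -> 105
  2 -> -6 -> -15 -> 15
  -2 -> 6 -> -3 -> 3
  11 -> -33 -> -42 -> 42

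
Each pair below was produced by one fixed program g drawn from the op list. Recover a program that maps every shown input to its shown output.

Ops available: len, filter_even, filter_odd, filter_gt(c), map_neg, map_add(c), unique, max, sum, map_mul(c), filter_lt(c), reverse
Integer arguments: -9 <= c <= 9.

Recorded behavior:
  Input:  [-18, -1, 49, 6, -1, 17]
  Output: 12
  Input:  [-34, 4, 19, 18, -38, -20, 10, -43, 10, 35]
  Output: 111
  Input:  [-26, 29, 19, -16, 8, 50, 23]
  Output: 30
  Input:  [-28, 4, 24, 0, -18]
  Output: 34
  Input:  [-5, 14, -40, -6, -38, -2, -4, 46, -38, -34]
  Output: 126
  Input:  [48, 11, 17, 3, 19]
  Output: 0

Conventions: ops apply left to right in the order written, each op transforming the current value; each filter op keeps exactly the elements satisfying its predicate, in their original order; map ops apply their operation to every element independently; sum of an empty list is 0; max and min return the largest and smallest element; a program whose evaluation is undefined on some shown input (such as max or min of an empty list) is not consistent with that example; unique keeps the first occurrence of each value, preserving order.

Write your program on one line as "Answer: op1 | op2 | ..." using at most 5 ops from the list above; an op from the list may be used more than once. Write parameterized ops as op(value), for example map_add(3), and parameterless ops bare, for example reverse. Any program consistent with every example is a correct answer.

map_add(6) | map_neg | filter_gt(9) | sum

Check, running the answer program on each example:
  [-18, -1, 49, 6, -1, 17] -> [-12, 5, 55, 12, 5, 23] -> [12, -5, -55, -12, -5, -23] -> [12] -> 12
  [-34, 4, 19, 18, -38, -20, 10, -43, 10, 35] -> [-28, 10, 25, 24, -32, -14, 16, -37, 16, 41] -> [28, -10, -25, -24, 32, 14, -16, 37, -16, -41] -> [28, 32, 14, 37] -> 111
  [-26, 29, 19, -16, 8, 50, 23] -> [-20, 35, 25, -10, 14, 56, 29] -> [20, -35, -25, 10, -14, -56, -29] -> [20, 10] -> 30
  [-28, 4, 24, 0, -18] -> [-22, 10, 30, 6, -12] -> [22, -10, -30, -6, 12] -> [22, 12] -> 34
  [-5, 14, -40, -6, -38, -2, -4, 46, -38, -34] -> [1, 20, -34, 0, -32, 4, 2, 52, -32, -28] -> [-1, -20, 34, 0, 32, -4, -2, -52, 32, 28] -> [34, 32, 32, 28] -> 126
  [48, 11, 17, 3, 19] -> [54, 17, 23, 9, 25] -> [-54, -17, -23, -9, -25] -> [] -> 0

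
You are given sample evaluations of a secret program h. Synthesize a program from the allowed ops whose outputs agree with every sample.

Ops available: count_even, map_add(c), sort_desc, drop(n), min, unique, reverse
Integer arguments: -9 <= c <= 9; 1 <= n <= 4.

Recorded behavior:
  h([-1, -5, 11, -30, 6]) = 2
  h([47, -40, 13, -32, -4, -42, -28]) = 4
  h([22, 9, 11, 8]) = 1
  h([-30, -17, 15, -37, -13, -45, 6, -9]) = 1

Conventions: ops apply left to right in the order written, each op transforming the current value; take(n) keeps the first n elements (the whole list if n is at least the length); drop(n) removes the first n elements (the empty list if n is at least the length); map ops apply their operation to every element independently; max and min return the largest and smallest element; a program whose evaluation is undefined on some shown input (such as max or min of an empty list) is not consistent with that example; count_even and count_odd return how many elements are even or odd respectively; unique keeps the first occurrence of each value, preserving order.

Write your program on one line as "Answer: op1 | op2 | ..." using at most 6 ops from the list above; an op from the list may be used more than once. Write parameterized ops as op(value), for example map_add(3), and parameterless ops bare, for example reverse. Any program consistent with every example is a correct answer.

drop(1) | drop(2) | reverse | map_add(6) | count_even

Check, running the answer program on each example:
  [-1, -5, 11, -30, 6] -> [-5, 11, -30, 6] -> [-30, 6] -> [6, -30] -> [12, -24] -> 2
  [47, -40, 13, -32, -4, -42, -28] -> [-40, 13, -32, -4, -42, -28] -> [-32, -4, -42, -28] -> [-28, -42, -4, -32] -> [-22, -36, 2, -26] -> 4
  [22, 9, 11, 8] -> [9, 11, 8] -> [8] -> [8] -> [14] -> 1
  [-30, -17, 15, -37, -13, -45, 6, -9] -> [-17, 15, -37, -13, -45, 6, -9] -> [-37, -13, -45, 6, -9] -> [-9, 6, -45, -13, -37] -> [-3, 12, -39, -7, -31] -> 1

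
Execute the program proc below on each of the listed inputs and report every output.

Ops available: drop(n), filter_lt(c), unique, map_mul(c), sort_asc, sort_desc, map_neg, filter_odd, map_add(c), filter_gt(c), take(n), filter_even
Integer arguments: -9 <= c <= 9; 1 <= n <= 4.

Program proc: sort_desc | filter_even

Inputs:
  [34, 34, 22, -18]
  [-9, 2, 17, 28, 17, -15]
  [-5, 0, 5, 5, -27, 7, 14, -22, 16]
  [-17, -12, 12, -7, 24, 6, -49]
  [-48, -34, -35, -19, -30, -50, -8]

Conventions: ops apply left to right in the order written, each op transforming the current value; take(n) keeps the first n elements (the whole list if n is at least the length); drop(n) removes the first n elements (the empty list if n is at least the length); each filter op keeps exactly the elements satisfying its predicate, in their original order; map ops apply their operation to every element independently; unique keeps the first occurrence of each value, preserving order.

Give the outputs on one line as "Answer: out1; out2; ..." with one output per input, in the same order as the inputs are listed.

[34, 34, 22, -18]; [28, 2]; [16, 14, 0, -22]; [24, 12, 6, -12]; [-8, -30, -34, -48, -50]

Execution, op by op:
  [34, 34, 22, -18] -> [34, 34, 22, -18] -> [34, 34, 22, -18]
  [-9, 2, 17, 28, 17, -15] -> [28, 17, 17, 2, -9, -15] -> [28, 2]
  [-5, 0, 5, 5, -27, 7, 14, -22, 16] -> [16, 14, 7, 5, 5, 0, -5, -22, -27] -> [16, 14, 0, -22]
  [-17, -12, 12, -7, 24, 6, -49] -> [24, 12, 6, -7, -12, -17, -49] -> [24, 12, 6, -12]
  [-48, -34, -35, -19, -30, -50, -8] -> [-8, -19, -30, -34, -35, -48, -50] -> [-8, -30, -34, -48, -50]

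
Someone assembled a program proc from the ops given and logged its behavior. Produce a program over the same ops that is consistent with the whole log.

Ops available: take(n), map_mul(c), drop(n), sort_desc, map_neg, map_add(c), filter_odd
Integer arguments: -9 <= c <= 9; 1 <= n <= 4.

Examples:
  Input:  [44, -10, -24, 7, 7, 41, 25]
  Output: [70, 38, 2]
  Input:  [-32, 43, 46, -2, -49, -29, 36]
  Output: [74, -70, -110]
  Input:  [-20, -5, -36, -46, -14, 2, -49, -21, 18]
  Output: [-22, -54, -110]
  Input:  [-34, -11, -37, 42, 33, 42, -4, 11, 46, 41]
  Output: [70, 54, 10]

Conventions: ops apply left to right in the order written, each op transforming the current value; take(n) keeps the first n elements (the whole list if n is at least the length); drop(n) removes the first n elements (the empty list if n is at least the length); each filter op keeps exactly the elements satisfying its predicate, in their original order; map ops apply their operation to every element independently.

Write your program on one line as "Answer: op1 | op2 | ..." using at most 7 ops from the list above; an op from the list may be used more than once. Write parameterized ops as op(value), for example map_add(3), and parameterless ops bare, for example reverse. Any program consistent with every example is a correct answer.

map_add(-2) | sort_desc | filter_odd | map_add(-4) | map_mul(2) | take(3)

Check, running the answer program on each example:
  [44, -10, -24, 7, 7, 41, 25] -> [42, -12, -26, 5, 5, 39, 23] -> [42, 39, 23, 5, 5, -12, -26] -> [39, 23, 5, 5] -> [35, 19, 1, 1] -> [70, 38, 2, 2] -> [70, 38, 2]
  [-32, 43, 46, -2, -49, -29, 36] -> [-34, 41, 44, -4, -51, -31, 34] -> [44, 41, 34, -4, -31, -34, -51] -> [41, -31, -51] -> [37, -35, -55] -> [74, -70, -110] -> [74, -70, -110]
  [-20, -5, -36, -46, -14, 2, -49, -21, 18] -> [-22, -7, -38, -48, -16, 0, -51, -23, 16] -> [16, 0, -7, -16, -22, -23, -38, -48, -51] -> [-7, -23, -51] -> [-11, -27, -55] -> [-22, -54, -110] -> [-22, -54, -110]
  [-34, -11, -37, 42, 33, 42, -4, 11, 46, 41] -> [-36, -13, -39, 40, 31, 40, -6, 9, 44, 39] -> [44, 40, 40, 39, 31, 9, -6, -13, -36, -39] -> [39, 31, 9, -13, -39] -> [35, 27, 5, -17, -43] -> [70, 54, 10, -34, -86] -> [70, 54, 10]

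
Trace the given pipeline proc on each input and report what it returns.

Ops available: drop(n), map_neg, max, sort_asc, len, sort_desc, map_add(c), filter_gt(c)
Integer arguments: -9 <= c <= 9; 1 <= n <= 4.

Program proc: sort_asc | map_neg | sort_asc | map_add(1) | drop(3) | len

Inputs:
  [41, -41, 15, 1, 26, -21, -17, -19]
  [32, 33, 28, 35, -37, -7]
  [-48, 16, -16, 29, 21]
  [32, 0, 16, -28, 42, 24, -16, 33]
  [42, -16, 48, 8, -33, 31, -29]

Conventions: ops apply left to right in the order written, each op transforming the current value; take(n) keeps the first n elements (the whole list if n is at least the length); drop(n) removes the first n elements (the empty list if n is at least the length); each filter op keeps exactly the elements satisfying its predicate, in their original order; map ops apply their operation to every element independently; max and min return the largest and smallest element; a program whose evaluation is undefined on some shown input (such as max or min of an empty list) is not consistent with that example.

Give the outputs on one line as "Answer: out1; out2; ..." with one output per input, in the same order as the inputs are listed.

Execution, op by op:
  [41, -41, 15, 1, 26, -21, -17, -19] -> [-41, -21, -19, -17, 1, 15, 26, 41] -> [41, 21, 19, 17, -1, -15, -26, -41] -> [-41, -26, -15, -1, 17, 19, 21, 41] -> [-40, -25, -14, 0, 18, 20, 22, 42] -> [0, 18, 20, 22, 42] -> 5
  [32, 33, 28, 35, -37, -7] -> [-37, -7, 28, 32, 33, 35] -> [37, 7, -28, -32, -33, -35] -> [-35, -33, -32, -28, 7, 37] -> [-34, -32, -31, -27, 8, 38] -> [-27, 8, 38] -> 3
  [-48, 16, -16, 29, 21] -> [-48, -16, 16, 21, 29] -> [48, 16, -16, -21, -29] -> [-29, -21, -16, 16, 48] -> [-28, -20, -15, 17, 49] -> [17, 49] -> 2
  [32, 0, 16, -28, 42, 24, -16, 33] -> [-28, -16, 0, 16, 24, 32, 33, 42] -> [28, 16, 0, -16, -24, -32, -33, -42] -> [-42, -33, -32, -24, -16, 0, 16, 28] -> [-41, -32, -31, -23, -15, 1, 17, 29] -> [-23, -15, 1, 17, 29] -> 5
  [42, -16, 48, 8, -33, 31, -29] -> [-33, -29, -16, 8, 31, 42, 48] -> [33, 29, 16, -8, -31, -42, -48] -> [-48, -42, -31, -8, 16, 29, 33] -> [-47, -41, -30, -7, 17, 30, 34] -> [-7, 17, 30, 34] -> 4

5; 3; 2; 5; 4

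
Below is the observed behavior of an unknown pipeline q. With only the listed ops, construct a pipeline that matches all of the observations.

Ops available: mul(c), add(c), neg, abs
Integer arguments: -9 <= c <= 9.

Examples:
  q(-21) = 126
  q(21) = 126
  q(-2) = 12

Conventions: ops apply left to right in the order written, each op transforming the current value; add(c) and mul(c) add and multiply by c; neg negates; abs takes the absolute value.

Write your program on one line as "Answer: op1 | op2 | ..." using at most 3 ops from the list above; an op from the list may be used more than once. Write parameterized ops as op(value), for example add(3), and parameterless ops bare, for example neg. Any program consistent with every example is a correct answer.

neg | mul(6) | abs

Check, running the answer program on each example:
  -21 -> 21 -> 126 -> 126
  21 -> -21 -> -126 -> 126
  -2 -> 2 -> 12 -> 12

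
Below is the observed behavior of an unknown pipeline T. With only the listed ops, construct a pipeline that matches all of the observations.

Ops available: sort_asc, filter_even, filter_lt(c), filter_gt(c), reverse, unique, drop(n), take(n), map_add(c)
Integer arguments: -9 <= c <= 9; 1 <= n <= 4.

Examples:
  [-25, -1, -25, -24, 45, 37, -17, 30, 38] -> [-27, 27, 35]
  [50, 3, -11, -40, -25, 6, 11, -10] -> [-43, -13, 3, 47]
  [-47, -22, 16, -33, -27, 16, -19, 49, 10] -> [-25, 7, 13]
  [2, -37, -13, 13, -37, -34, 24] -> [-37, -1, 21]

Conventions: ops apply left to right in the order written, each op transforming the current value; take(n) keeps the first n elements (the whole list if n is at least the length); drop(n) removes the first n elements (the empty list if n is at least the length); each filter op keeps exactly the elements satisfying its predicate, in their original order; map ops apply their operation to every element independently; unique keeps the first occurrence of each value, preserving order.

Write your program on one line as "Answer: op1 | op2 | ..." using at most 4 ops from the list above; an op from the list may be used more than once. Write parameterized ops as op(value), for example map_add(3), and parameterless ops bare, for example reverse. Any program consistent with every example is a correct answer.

unique | filter_even | map_add(-3) | sort_asc

Check, running the answer program on each example:
  [-25, -1, -25, -24, 45, 37, -17, 30, 38] -> [-25, -1, -24, 45, 37, -17, 30, 38] -> [-24, 30, 38] -> [-27, 27, 35] -> [-27, 27, 35]
  [50, 3, -11, -40, -25, 6, 11, -10] -> [50, 3, -11, -40, -25, 6, 11, -10] -> [50, -40, 6, -10] -> [47, -43, 3, -13] -> [-43, -13, 3, 47]
  [-47, -22, 16, -33, -27, 16, -19, 49, 10] -> [-47, -22, 16, -33, -27, -19, 49, 10] -> [-22, 16, 10] -> [-25, 13, 7] -> [-25, 7, 13]
  [2, -37, -13, 13, -37, -34, 24] -> [2, -37, -13, 13, -34, 24] -> [2, -34, 24] -> [-1, -37, 21] -> [-37, -1, 21]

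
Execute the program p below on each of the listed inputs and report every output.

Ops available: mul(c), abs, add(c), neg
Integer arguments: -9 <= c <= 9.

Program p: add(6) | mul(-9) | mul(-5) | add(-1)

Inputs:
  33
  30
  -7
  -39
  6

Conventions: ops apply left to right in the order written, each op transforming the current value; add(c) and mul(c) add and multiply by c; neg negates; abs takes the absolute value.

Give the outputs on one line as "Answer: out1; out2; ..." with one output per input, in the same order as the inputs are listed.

1754; 1619; -46; -1486; 539

Execution, op by op:
  33 -> 39 -> -351 -> 1755 -> 1754
  30 -> 36 -> -324 -> 1620 -> 1619
  -7 -> -1 -> 9 -> -45 -> -46
  -39 -> -33 -> 297 -> -1485 -> -1486
  6 -> 12 -> -108 -> 540 -> 539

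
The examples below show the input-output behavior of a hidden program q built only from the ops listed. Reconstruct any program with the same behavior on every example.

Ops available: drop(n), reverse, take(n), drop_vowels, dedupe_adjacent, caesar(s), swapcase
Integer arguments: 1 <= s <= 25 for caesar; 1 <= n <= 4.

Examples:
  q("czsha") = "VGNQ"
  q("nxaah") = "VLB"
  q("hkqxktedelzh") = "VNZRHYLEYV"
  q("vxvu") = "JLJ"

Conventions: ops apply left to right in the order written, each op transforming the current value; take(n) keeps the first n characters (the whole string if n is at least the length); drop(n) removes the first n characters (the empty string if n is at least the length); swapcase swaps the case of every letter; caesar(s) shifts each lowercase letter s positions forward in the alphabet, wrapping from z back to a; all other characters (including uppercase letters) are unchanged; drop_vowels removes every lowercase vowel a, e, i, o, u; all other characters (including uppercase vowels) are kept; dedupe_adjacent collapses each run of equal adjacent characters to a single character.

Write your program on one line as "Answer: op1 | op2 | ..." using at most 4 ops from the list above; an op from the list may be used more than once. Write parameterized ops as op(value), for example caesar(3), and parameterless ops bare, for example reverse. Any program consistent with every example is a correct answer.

drop_vowels | caesar(14) | reverse | swapcase

Check, running the answer program on each example:
  "czsha" -> "czsh" -> "qngv" -> "vgnq" -> "VGNQ"
  "nxaah" -> "nxh" -> "blv" -> "vlb" -> "VLB"
  "hkqxktedelzh" -> "hkqxktdlzh" -> "vyelyhrznv" -> "vnzrhyleyv" -> "VNZRHYLEYV"
  "vxvu" -> "vxv" -> "jlj" -> "jlj" -> "JLJ"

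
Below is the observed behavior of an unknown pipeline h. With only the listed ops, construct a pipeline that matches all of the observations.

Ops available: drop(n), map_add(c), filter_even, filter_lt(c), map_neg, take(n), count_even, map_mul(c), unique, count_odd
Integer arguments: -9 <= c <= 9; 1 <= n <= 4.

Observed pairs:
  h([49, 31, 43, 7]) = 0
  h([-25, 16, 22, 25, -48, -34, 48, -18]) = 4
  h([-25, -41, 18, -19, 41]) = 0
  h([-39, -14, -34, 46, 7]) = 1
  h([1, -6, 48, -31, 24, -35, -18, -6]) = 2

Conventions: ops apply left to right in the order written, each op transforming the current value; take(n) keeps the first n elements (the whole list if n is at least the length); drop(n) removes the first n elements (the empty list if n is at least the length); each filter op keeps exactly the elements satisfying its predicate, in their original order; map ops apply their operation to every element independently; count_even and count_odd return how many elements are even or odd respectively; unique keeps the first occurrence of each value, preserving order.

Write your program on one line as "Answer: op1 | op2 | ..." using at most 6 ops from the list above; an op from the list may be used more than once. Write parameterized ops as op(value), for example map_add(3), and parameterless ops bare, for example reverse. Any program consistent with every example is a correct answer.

unique | filter_even | drop(2) | map_mul(9) | count_even

Check, running the answer program on each example:
  [49, 31, 43, 7] -> [49, 31, 43, 7] -> [] -> [] -> [] -> 0
  [-25, 16, 22, 25, -48, -34, 48, -18] -> [-25, 16, 22, 25, -48, -34, 48, -18] -> [16, 22, -48, -34, 48, -18] -> [-48, -34, 48, -18] -> [-432, -306, 432, -162] -> 4
  [-25, -41, 18, -19, 41] -> [-25, -41, 18, -19, 41] -> [18] -> [] -> [] -> 0
  [-39, -14, -34, 46, 7] -> [-39, -14, -34, 46, 7] -> [-14, -34, 46] -> [46] -> [414] -> 1
  [1, -6, 48, -31, 24, -35, -18, -6] -> [1, -6, 48, -31, 24, -35, -18] -> [-6, 48, 24, -18] -> [24, -18] -> [216, -162] -> 2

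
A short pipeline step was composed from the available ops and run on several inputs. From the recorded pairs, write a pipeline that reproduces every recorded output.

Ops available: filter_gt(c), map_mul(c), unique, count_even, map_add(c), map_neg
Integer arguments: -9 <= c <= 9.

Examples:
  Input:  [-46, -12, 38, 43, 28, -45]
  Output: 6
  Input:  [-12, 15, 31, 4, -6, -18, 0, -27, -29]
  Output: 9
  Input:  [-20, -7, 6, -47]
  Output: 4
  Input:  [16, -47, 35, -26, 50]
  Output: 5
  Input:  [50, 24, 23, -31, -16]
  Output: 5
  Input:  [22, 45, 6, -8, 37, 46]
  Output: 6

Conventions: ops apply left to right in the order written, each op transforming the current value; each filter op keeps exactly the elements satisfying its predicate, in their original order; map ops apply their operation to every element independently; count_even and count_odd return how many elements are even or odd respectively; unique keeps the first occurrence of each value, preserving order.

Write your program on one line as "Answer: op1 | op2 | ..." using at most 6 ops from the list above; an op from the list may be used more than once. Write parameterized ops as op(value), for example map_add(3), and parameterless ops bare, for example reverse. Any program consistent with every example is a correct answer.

map_mul(-6) | map_add(6) | map_add(6) | map_mul(9) | count_even

Check, running the answer program on each example:
  [-46, -12, 38, 43, 28, -45] -> [276, 72, -228, -258, -168, 270] -> [282, 78, -222, -252, -162, 276] -> [288, 84, -216, -246, -156, 282] -> [2592, 756, -1944, -2214, -1404, 2538] -> 6
  [-12, 15, 31, 4, -6, -18, 0, -27, -29] -> [72, -90, -186, -24, 36, 108, 0, 162, 174] -> [78, -84, -180, -18, 42, 114, 6, 168, 180] -> [84, -78, -174, -12, 48, 120, 12, 174, 186] -> [756, -702, -1566, -108, 432, 1080, 108, 1566, 1674] -> 9
  [-20, -7, 6, -47] -> [120, 42, -36, 282] -> [126, 48, -30, 288] -> [132, 54, -24, 294] -> [1188, 486, -216, 2646] -> 4
  [16, -47, 35, -26, 50] -> [-96, 282, -210, 156, -300] -> [-90, 288, -204, 162, -294] -> [-84, 294, -198, 168, -288] -> [-756, 2646, -1782, 1512, -2592] -> 5
  [50, 24, 23, -31, -16] -> [-300, -144, -138, 186, 96] -> [-294, -138, -132, 192, 102] -> [-288, -132, -126, 198, 108] -> [-2592, -1188, -1134, 1782, 972] -> 5
  [22, 45, 6, -8, 37, 46] -> [-132, -270, -36, 48, -222, -276] -> [-126, -264, -30, 54, -216, -270] -> [-120, -258, -24, 60, -210, -264] -> [-1080, -2322, -216, 540, -1890, -2376] -> 6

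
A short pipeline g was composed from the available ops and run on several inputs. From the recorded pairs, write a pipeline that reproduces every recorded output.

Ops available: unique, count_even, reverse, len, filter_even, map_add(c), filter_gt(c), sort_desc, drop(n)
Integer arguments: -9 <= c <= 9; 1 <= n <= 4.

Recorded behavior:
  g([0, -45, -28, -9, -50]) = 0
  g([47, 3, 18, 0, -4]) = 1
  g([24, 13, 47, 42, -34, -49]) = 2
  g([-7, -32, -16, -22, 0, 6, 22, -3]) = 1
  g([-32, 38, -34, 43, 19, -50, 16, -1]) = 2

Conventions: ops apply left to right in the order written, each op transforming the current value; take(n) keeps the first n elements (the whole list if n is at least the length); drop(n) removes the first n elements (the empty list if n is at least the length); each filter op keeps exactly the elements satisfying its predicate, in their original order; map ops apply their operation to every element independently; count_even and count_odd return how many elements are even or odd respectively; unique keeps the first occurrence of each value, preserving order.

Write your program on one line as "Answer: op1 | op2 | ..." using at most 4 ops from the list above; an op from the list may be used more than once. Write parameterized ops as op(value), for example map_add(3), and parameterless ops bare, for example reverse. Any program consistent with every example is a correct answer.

filter_even | filter_gt(6) | len

Check, running the answer program on each example:
  [0, -45, -28, -9, -50] -> [0, -28, -50] -> [] -> 0
  [47, 3, 18, 0, -4] -> [18, 0, -4] -> [18] -> 1
  [24, 13, 47, 42, -34, -49] -> [24, 42, -34] -> [24, 42] -> 2
  [-7, -32, -16, -22, 0, 6, 22, -3] -> [-32, -16, -22, 0, 6, 22] -> [22] -> 1
  [-32, 38, -34, 43, 19, -50, 16, -1] -> [-32, 38, -34, -50, 16] -> [38, 16] -> 2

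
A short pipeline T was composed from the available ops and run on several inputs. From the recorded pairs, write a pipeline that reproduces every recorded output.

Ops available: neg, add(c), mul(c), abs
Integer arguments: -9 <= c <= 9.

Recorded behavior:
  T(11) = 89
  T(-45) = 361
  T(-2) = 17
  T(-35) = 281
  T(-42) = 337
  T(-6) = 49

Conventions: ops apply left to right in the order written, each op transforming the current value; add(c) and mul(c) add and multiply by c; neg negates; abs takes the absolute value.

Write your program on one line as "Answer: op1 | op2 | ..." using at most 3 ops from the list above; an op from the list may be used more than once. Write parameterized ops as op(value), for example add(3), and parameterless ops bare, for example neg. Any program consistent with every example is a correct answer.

mul(8) | abs | add(1)

Check, running the answer program on each example:
  11 -> 88 -> 88 -> 89
  -45 -> -360 -> 360 -> 361
  -2 -> -16 -> 16 -> 17
  -35 -> -280 -> 280 -> 281
  -42 -> -336 -> 336 -> 337
  -6 -> -48 -> 48 -> 49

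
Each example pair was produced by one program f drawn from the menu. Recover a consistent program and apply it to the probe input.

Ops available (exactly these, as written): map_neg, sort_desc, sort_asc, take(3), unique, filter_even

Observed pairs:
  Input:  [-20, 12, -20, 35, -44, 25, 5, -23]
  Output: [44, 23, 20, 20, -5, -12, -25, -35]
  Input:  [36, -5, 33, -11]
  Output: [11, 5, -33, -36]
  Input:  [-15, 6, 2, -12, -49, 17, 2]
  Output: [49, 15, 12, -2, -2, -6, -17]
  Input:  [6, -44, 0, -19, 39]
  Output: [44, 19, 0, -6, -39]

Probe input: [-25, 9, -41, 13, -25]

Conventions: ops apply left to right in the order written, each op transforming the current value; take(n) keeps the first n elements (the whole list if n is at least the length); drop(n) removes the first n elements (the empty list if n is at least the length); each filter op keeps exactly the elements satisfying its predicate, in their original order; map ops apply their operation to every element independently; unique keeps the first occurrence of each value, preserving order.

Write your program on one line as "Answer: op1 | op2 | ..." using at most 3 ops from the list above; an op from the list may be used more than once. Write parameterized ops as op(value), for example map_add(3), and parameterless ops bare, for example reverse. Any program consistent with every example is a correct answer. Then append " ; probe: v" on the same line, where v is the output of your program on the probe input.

map_neg | sort_asc | sort_desc ; probe: [41, 25, 25, -9, -13]

Check, running the answer program on each example:
  [-20, 12, -20, 35, -44, 25, 5, -23] -> [20, -12, 20, -35, 44, -25, -5, 23] -> [-35, -25, -12, -5, 20, 20, 23, 44] -> [44, 23, 20, 20, -5, -12, -25, -35]
  [36, -5, 33, -11] -> [-36, 5, -33, 11] -> [-36, -33, 5, 11] -> [11, 5, -33, -36]
  [-15, 6, 2, -12, -49, 17, 2] -> [15, -6, -2, 12, 49, -17, -2] -> [-17, -6, -2, -2, 12, 15, 49] -> [49, 15, 12, -2, -2, -6, -17]
  [6, -44, 0, -19, 39] -> [-6, 44, 0, 19, -39] -> [-39, -6, 0, 19, 44] -> [44, 19, 0, -6, -39]
  probe: [-25, 9, -41, 13, -25] -> [25, -9, 41, -13, 25] -> [-13, -9, 25, 25, 41] -> [41, 25, 25, -9, -13]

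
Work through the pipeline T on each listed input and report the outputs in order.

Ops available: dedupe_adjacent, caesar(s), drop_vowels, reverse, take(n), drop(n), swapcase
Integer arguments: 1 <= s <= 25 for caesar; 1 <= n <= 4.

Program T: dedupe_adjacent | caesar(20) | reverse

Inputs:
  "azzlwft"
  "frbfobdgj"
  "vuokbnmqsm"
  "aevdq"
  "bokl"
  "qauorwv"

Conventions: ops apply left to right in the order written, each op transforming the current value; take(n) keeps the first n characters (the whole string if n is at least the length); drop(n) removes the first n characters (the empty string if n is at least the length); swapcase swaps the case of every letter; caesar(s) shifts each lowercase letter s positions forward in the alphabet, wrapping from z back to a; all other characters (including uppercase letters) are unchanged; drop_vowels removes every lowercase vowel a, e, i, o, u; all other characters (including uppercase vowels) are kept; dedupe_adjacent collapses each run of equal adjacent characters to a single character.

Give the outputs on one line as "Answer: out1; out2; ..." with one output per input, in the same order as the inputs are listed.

Execution, op by op:
  "azzlwft" -> "azlwft" -> "utfqzn" -> "nzqftu"
  "frbfobdgj" -> "frbfobdgj" -> "zlvzivxad" -> "daxvizvlz"
  "vuokbnmqsm" -> "vuokbnmqsm" -> "poievhgkmg" -> "gmkghveiop"
  "aevdq" -> "aevdq" -> "uypxk" -> "kxpyu"
  "bokl" -> "bokl" -> "vief" -> "feiv"
  "qauorwv" -> "qauorwv" -> "kuoilqp" -> "pqliouk"

"nzqftu"; "daxvizvlz"; "gmkghveiop"; "kxpyu"; "feiv"; "pqliouk"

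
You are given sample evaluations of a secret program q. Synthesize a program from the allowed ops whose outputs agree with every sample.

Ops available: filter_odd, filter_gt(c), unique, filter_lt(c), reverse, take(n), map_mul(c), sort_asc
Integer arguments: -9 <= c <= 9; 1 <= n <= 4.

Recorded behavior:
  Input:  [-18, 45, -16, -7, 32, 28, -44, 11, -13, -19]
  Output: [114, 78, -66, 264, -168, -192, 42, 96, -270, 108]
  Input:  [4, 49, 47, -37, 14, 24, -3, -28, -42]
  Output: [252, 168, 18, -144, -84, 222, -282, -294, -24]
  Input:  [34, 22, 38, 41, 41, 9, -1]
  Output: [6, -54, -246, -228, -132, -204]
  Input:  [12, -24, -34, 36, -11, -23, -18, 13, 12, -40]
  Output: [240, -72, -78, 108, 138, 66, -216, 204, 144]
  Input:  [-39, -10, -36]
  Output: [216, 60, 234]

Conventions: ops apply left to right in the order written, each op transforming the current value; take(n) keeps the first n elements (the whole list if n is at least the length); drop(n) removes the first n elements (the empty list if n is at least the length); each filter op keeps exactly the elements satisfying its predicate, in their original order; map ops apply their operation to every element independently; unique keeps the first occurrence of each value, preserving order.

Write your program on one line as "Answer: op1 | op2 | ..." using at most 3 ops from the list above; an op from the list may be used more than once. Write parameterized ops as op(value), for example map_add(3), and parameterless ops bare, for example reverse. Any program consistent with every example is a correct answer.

reverse | unique | map_mul(-6)

Check, running the answer program on each example:
  [-18, 45, -16, -7, 32, 28, -44, 11, -13, -19] -> [-19, -13, 11, -44, 28, 32, -7, -16, 45, -18] -> [-19, -13, 11, -44, 28, 32, -7, -16, 45, -18] -> [114, 78, -66, 264, -168, -192, 42, 96, -270, 108]
  [4, 49, 47, -37, 14, 24, -3, -28, -42] -> [-42, -28, -3, 24, 14, -37, 47, 49, 4] -> [-42, -28, -3, 24, 14, -37, 47, 49, 4] -> [252, 168, 18, -144, -84, 222, -282, -294, -24]
  [34, 22, 38, 41, 41, 9, -1] -> [-1, 9, 41, 41, 38, 22, 34] -> [-1, 9, 41, 38, 22, 34] -> [6, -54, -246, -228, -132, -204]
  [12, -24, -34, 36, -11, -23, -18, 13, 12, -40] -> [-40, 12, 13, -18, -23, -11, 36, -34, -24, 12] -> [-40, 12, 13, -18, -23, -11, 36, -34, -24] -> [240, -72, -78, 108, 138, 66, -216, 204, 144]
  [-39, -10, -36] -> [-36, -10, -39] -> [-36, -10, -39] -> [216, 60, 234]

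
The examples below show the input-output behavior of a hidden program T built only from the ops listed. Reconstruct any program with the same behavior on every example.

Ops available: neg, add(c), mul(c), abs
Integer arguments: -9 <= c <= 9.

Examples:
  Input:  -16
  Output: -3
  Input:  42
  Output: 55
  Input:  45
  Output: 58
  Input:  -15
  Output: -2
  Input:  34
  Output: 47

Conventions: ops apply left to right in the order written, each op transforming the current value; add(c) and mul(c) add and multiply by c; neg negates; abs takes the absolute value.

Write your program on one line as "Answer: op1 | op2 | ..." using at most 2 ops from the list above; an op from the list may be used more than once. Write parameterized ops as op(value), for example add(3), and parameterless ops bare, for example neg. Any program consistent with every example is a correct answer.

add(6) | add(7)

Check, running the answer program on each example:
  -16 -> -10 -> -3
  42 -> 48 -> 55
  45 -> 51 -> 58
  -15 -> -9 -> -2
  34 -> 40 -> 47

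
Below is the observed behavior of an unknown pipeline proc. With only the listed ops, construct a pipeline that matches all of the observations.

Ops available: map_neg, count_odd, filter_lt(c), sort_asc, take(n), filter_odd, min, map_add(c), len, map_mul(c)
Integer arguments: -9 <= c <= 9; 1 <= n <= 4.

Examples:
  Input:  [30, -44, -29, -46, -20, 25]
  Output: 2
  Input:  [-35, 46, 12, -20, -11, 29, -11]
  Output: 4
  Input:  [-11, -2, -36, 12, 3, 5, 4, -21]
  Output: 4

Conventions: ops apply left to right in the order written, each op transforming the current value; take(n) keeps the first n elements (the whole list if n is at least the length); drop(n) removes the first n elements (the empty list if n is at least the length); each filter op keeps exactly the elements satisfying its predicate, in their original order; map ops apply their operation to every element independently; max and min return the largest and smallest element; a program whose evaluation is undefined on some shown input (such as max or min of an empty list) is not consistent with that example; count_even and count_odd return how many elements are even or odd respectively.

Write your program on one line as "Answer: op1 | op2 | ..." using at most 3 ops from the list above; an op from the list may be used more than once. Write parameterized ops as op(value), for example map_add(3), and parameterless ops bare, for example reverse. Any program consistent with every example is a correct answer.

sort_asc | filter_odd | len

Check, running the answer program on each example:
  [30, -44, -29, -46, -20, 25] -> [-46, -44, -29, -20, 25, 30] -> [-29, 25] -> 2
  [-35, 46, 12, -20, -11, 29, -11] -> [-35, -20, -11, -11, 12, 29, 46] -> [-35, -11, -11, 29] -> 4
  [-11, -2, -36, 12, 3, 5, 4, -21] -> [-36, -21, -11, -2, 3, 4, 5, 12] -> [-21, -11, 3, 5] -> 4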